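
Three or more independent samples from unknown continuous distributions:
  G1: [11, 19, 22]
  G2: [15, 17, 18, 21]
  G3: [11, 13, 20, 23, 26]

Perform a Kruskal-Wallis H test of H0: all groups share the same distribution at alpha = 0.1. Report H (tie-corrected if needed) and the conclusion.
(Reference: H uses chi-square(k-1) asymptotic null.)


Step 1: Combine all N = 12 observations and assign midranks.
sorted (value, group, rank): (11,G1,1.5), (11,G3,1.5), (13,G3,3), (15,G2,4), (17,G2,5), (18,G2,6), (19,G1,7), (20,G3,8), (21,G2,9), (22,G1,10), (23,G3,11), (26,G3,12)
Step 2: Sum ranks within each group.
R_1 = 18.5 (n_1 = 3)
R_2 = 24 (n_2 = 4)
R_3 = 35.5 (n_3 = 5)
Step 3: H = 12/(N(N+1)) * sum(R_i^2/n_i) - 3(N+1)
     = 12/(12*13) * (18.5^2/3 + 24^2/4 + 35.5^2/5) - 3*13
     = 0.076923 * 510.133 - 39
     = 0.241026.
Step 4: Ties present; correction factor C = 1 - 6/(12^3 - 12) = 0.996503. Corrected H = 0.241026 / 0.996503 = 0.241871.
Step 5: Under H0, H ~ chi^2(2); p-value = 0.886091.
Step 6: alpha = 0.1. fail to reject H0.

H = 0.2419, df = 2, p = 0.886091, fail to reject H0.


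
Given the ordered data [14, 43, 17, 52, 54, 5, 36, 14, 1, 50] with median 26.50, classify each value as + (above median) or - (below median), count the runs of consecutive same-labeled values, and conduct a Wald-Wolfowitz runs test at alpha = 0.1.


Step 1: Compute median = 26.50; label A = above, B = below.
Labels in order: BABAABABBA  (n_A = 5, n_B = 5)
Step 2: Count runs R = 8.
Step 3: Under H0 (random ordering), E[R] = 2*n_A*n_B/(n_A+n_B) + 1 = 2*5*5/10 + 1 = 6.0000.
        Var[R] = 2*n_A*n_B*(2*n_A*n_B - n_A - n_B) / ((n_A+n_B)^2 * (n_A+n_B-1)) = 2000/900 = 2.2222.
        SD[R] = 1.4907.
Step 4: Continuity-corrected z = (R - 0.5 - E[R]) / SD[R] = (8 - 0.5 - 6.0000) / 1.4907 = 1.0062.
Step 5: Two-sided p-value via normal approximation = 2*(1 - Phi(|z|)) = 0.314305.
Step 6: alpha = 0.1. fail to reject H0.

R = 8, z = 1.0062, p = 0.314305, fail to reject H0.


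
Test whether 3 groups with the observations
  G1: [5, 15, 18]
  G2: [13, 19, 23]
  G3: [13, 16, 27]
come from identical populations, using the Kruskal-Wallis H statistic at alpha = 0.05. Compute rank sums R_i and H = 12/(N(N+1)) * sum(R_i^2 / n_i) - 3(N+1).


Step 1: Combine all N = 9 observations and assign midranks.
sorted (value, group, rank): (5,G1,1), (13,G2,2.5), (13,G3,2.5), (15,G1,4), (16,G3,5), (18,G1,6), (19,G2,7), (23,G2,8), (27,G3,9)
Step 2: Sum ranks within each group.
R_1 = 11 (n_1 = 3)
R_2 = 17.5 (n_2 = 3)
R_3 = 16.5 (n_3 = 3)
Step 3: H = 12/(N(N+1)) * sum(R_i^2/n_i) - 3(N+1)
     = 12/(9*10) * (11^2/3 + 17.5^2/3 + 16.5^2/3) - 3*10
     = 0.133333 * 233.167 - 30
     = 1.088889.
Step 4: Ties present; correction factor C = 1 - 6/(9^3 - 9) = 0.991667. Corrected H = 1.088889 / 0.991667 = 1.098039.
Step 5: Under H0, H ~ chi^2(2); p-value = 0.577516.
Step 6: alpha = 0.05. fail to reject H0.

H = 1.0980, df = 2, p = 0.577516, fail to reject H0.


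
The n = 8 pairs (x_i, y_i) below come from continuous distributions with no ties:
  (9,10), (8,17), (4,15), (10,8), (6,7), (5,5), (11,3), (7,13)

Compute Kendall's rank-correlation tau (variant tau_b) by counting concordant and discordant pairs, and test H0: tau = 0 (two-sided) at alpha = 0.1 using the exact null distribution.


Step 1: Enumerate the 28 unordered pairs (i,j) with i<j and classify each by sign(x_j-x_i) * sign(y_j-y_i).
  (1,2):dx=-1,dy=+7->D; (1,3):dx=-5,dy=+5->D; (1,4):dx=+1,dy=-2->D; (1,5):dx=-3,dy=-3->C
  (1,6):dx=-4,dy=-5->C; (1,7):dx=+2,dy=-7->D; (1,8):dx=-2,dy=+3->D; (2,3):dx=-4,dy=-2->C
  (2,4):dx=+2,dy=-9->D; (2,5):dx=-2,dy=-10->C; (2,6):dx=-3,dy=-12->C; (2,7):dx=+3,dy=-14->D
  (2,8):dx=-1,dy=-4->C; (3,4):dx=+6,dy=-7->D; (3,5):dx=+2,dy=-8->D; (3,6):dx=+1,dy=-10->D
  (3,7):dx=+7,dy=-12->D; (3,8):dx=+3,dy=-2->D; (4,5):dx=-4,dy=-1->C; (4,6):dx=-5,dy=-3->C
  (4,7):dx=+1,dy=-5->D; (4,8):dx=-3,dy=+5->D; (5,6):dx=-1,dy=-2->C; (5,7):dx=+5,dy=-4->D
  (5,8):dx=+1,dy=+6->C; (6,7):dx=+6,dy=-2->D; (6,8):dx=+2,dy=+8->C; (7,8):dx=-4,dy=+10->D
Step 2: C = 11, D = 17, total pairs = 28.
Step 3: tau = (C - D)/(n(n-1)/2) = (11 - 17)/28 = -0.214286.
Step 4: Exact two-sided p-value (enumerate n! = 40320 permutations of y under H0): p = 0.548413.
Step 5: alpha = 0.1. fail to reject H0.

tau_b = -0.2143 (C=11, D=17), p = 0.548413, fail to reject H0.


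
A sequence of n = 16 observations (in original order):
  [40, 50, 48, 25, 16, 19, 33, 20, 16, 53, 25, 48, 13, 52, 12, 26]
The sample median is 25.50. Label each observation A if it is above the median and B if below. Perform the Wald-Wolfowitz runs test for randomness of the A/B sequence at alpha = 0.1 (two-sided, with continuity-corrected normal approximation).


Step 1: Compute median = 25.50; label A = above, B = below.
Labels in order: AAABBBABBABABABA  (n_A = 8, n_B = 8)
Step 2: Count runs R = 11.
Step 3: Under H0 (random ordering), E[R] = 2*n_A*n_B/(n_A+n_B) + 1 = 2*8*8/16 + 1 = 9.0000.
        Var[R] = 2*n_A*n_B*(2*n_A*n_B - n_A - n_B) / ((n_A+n_B)^2 * (n_A+n_B-1)) = 14336/3840 = 3.7333.
        SD[R] = 1.9322.
Step 4: Continuity-corrected z = (R - 0.5 - E[R]) / SD[R] = (11 - 0.5 - 9.0000) / 1.9322 = 0.7763.
Step 5: Two-sided p-value via normal approximation = 2*(1 - Phi(|z|)) = 0.437558.
Step 6: alpha = 0.1. fail to reject H0.

R = 11, z = 0.7763, p = 0.437558, fail to reject H0.


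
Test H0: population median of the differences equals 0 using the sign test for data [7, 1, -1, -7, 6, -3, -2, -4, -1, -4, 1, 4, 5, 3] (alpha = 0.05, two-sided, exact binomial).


Step 1: Discard zero differences. Original n = 14; n_eff = number of nonzero differences = 14.
Nonzero differences (with sign): +7, +1, -1, -7, +6, -3, -2, -4, -1, -4, +1, +4, +5, +3
Step 2: Count signs: positive = 7, negative = 7.
Step 3: Under H0: P(positive) = 0.5, so the number of positives S ~ Bin(14, 0.5).
Step 4: Two-sided exact p-value = sum of Bin(14,0.5) probabilities at or below the observed probability = 1.000000.
Step 5: alpha = 0.05. fail to reject H0.

n_eff = 14, pos = 7, neg = 7, p = 1.000000, fail to reject H0.


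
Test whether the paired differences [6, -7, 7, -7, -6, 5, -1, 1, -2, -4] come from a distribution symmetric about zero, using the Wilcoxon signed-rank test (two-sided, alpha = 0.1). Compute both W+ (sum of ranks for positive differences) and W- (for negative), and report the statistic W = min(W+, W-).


Step 1: Drop any zero differences (none here) and take |d_i|.
|d| = [6, 7, 7, 7, 6, 5, 1, 1, 2, 4]
Step 2: Midrank |d_i| (ties get averaged ranks).
ranks: |6|->6.5, |7|->9, |7|->9, |7|->9, |6|->6.5, |5|->5, |1|->1.5, |1|->1.5, |2|->3, |4|->4
Step 3: Attach original signs; sum ranks with positive sign and with negative sign.
W+ = 6.5 + 9 + 5 + 1.5 = 22
W- = 9 + 9 + 6.5 + 1.5 + 3 + 4 = 33
(Check: W+ + W- = 55 should equal n(n+1)/2 = 55.)
Step 4: Test statistic W = min(W+, W-) = 22.
Step 5: Ties in |d|, so use the tie-corrected normal approximation.
        E[W] = n(n+1)/4 = 10*11/4 = 27.5.
        Tie groups: |d|=1 (t=2), |d|=6 (t=2), |d|=7 (t=3); sum(t^3 - t) = 36.
        Var[W] = n(n+1)(2n+1)/24 - sum(t^3-t)/48 = 2310/24 - 36/48 = 95.5.
        z = (W - E[W]) / sqrt(Var[W]) = (22 - 27.5) / 9.7724 = -0.5628.
        Two-sided p = 2*Phi(z) = 0.573565.
Step 6: alpha = 0.1. fail to reject H0.

W+ = 22, W- = 33, W = min = 22, p = 0.573565, fail to reject H0.


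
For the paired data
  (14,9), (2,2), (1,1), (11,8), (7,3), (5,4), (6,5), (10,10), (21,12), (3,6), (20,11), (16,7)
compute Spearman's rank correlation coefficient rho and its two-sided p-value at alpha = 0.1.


Step 1: Rank x and y separately (midranks; no ties here).
rank(x): 14->9, 2->2, 1->1, 11->8, 7->6, 5->4, 6->5, 10->7, 21->12, 3->3, 20->11, 16->10
rank(y): 9->9, 2->2, 1->1, 8->8, 3->3, 4->4, 5->5, 10->10, 12->12, 6->6, 11->11, 7->7
Step 2: d_i = R_x(i) - R_y(i); compute d_i^2.
  (9-9)^2=0, (2-2)^2=0, (1-1)^2=0, (8-8)^2=0, (6-3)^2=9, (4-4)^2=0, (5-5)^2=0, (7-10)^2=9, (12-12)^2=0, (3-6)^2=9, (11-11)^2=0, (10-7)^2=9
sum(d^2) = 36.
Step 3: rho = 1 - 6*36 / (12*(12^2 - 1)) = 1 - 216/1716 = 0.874126.
Step 4: Under H0, t = rho * sqrt((n-2)/(1-rho^2)) = 5.6912 ~ t(10).
Step 5: Two-sided p-value from the t-distribution with 10 df = 0.000201.
Step 6: alpha = 0.1. reject H0.

rho = 0.8741, p = 0.000201, reject H0 at alpha = 0.1.


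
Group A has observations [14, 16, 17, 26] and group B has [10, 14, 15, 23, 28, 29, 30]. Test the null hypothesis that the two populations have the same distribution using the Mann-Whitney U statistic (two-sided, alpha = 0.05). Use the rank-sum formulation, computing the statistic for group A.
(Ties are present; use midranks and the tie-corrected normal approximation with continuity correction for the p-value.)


Step 1: Combine and sort all 11 observations; assign midranks.
sorted (value, group): (10,Y), (14,X), (14,Y), (15,Y), (16,X), (17,X), (23,Y), (26,X), (28,Y), (29,Y), (30,Y)
ranks: 10->1, 14->2.5, 14->2.5, 15->4, 16->5, 17->6, 23->7, 26->8, 28->9, 29->10, 30->11
Step 2: Rank sum for X: R1 = 2.5 + 5 + 6 + 8 = 21.5.
Step 3: U_X = R1 - n1(n1+1)/2 = 21.5 - 4*5/2 = 21.5 - 10 = 11.5.
       U_Y = n1*n2 - U_X = 28 - 11.5 = 16.5.
Step 4: Ties are present, so use the tie-corrected normal approximation (with continuity correction) for the p-value.
Step 5: p-value = 0.704817; compare to alpha = 0.05. fail to reject H0.

U_X = 11.5, p = 0.704817, fail to reject H0 at alpha = 0.05.


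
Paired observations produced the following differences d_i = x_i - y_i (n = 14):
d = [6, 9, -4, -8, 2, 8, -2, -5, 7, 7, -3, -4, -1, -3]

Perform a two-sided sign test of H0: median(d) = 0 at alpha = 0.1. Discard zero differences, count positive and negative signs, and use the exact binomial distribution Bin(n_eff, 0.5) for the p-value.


Step 1: Discard zero differences. Original n = 14; n_eff = number of nonzero differences = 14.
Nonzero differences (with sign): +6, +9, -4, -8, +2, +8, -2, -5, +7, +7, -3, -4, -1, -3
Step 2: Count signs: positive = 6, negative = 8.
Step 3: Under H0: P(positive) = 0.5, so the number of positives S ~ Bin(14, 0.5).
Step 4: Two-sided exact p-value = sum of Bin(14,0.5) probabilities at or below the observed probability = 0.790527.
Step 5: alpha = 0.1. fail to reject H0.

n_eff = 14, pos = 6, neg = 8, p = 0.790527, fail to reject H0.


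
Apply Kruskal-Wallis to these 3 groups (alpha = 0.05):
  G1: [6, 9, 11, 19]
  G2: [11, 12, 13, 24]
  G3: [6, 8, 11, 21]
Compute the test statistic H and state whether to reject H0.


Step 1: Combine all N = 12 observations and assign midranks.
sorted (value, group, rank): (6,G1,1.5), (6,G3,1.5), (8,G3,3), (9,G1,4), (11,G1,6), (11,G2,6), (11,G3,6), (12,G2,8), (13,G2,9), (19,G1,10), (21,G3,11), (24,G2,12)
Step 2: Sum ranks within each group.
R_1 = 21.5 (n_1 = 4)
R_2 = 35 (n_2 = 4)
R_3 = 21.5 (n_3 = 4)
Step 3: H = 12/(N(N+1)) * sum(R_i^2/n_i) - 3(N+1)
     = 12/(12*13) * (21.5^2/4 + 35^2/4 + 21.5^2/4) - 3*13
     = 0.076923 * 537.375 - 39
     = 2.336538.
Step 4: Ties present; correction factor C = 1 - 30/(12^3 - 12) = 0.982517. Corrected H = 2.336538 / 0.982517 = 2.378114.
Step 5: Under H0, H ~ chi^2(2); p-value = 0.304508.
Step 6: alpha = 0.05. fail to reject H0.

H = 2.3781, df = 2, p = 0.304508, fail to reject H0.


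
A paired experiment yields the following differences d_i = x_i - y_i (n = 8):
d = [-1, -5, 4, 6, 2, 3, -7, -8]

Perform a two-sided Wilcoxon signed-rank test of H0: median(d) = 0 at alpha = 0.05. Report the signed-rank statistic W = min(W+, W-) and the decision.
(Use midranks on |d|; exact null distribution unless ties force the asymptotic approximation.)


Step 1: Drop any zero differences (none here) and take |d_i|.
|d| = [1, 5, 4, 6, 2, 3, 7, 8]
Step 2: Midrank |d_i| (ties get averaged ranks).
ranks: |1|->1, |5|->5, |4|->4, |6|->6, |2|->2, |3|->3, |7|->7, |8|->8
Step 3: Attach original signs; sum ranks with positive sign and with negative sign.
W+ = 4 + 6 + 2 + 3 = 15
W- = 1 + 5 + 7 + 8 = 21
(Check: W+ + W- = 36 should equal n(n+1)/2 = 36.)
Step 4: Test statistic W = min(W+, W-) = 15.
Step 5: No ties, so the exact null distribution over the 2^8 = 256 sign assignments gives the two-sided p-value = 0.742188.
Step 6: alpha = 0.05. fail to reject H0.

W+ = 15, W- = 21, W = min = 15, p = 0.742188, fail to reject H0.


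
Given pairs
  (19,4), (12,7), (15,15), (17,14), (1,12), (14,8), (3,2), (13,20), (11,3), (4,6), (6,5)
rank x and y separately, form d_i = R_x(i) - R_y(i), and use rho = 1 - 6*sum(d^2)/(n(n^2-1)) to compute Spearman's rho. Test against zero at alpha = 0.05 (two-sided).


Step 1: Rank x and y separately (midranks; no ties here).
rank(x): 19->11, 12->6, 15->9, 17->10, 1->1, 14->8, 3->2, 13->7, 11->5, 4->3, 6->4
rank(y): 4->3, 7->6, 15->10, 14->9, 12->8, 8->7, 2->1, 20->11, 3->2, 6->5, 5->4
Step 2: d_i = R_x(i) - R_y(i); compute d_i^2.
  (11-3)^2=64, (6-6)^2=0, (9-10)^2=1, (10-9)^2=1, (1-8)^2=49, (8-7)^2=1, (2-1)^2=1, (7-11)^2=16, (5-2)^2=9, (3-5)^2=4, (4-4)^2=0
sum(d^2) = 146.
Step 3: rho = 1 - 6*146 / (11*(11^2 - 1)) = 1 - 876/1320 = 0.336364.
Step 4: Under H0, t = rho * sqrt((n-2)/(1-rho^2)) = 1.0715 ~ t(9).
Step 5: Two-sided p-value from the t-distribution with 9 df = 0.311824.
Step 6: alpha = 0.05. fail to reject H0.

rho = 0.3364, p = 0.311824, fail to reject H0 at alpha = 0.05.


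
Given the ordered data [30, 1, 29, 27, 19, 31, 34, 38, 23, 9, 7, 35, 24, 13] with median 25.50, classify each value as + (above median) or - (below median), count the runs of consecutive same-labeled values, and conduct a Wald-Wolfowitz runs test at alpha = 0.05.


Step 1: Compute median = 25.50; label A = above, B = below.
Labels in order: ABAABAAABBBABB  (n_A = 7, n_B = 7)
Step 2: Count runs R = 8.
Step 3: Under H0 (random ordering), E[R] = 2*n_A*n_B/(n_A+n_B) + 1 = 2*7*7/14 + 1 = 8.0000.
        Var[R] = 2*n_A*n_B*(2*n_A*n_B - n_A - n_B) / ((n_A+n_B)^2 * (n_A+n_B-1)) = 8232/2548 = 3.2308.
        SD[R] = 1.7974.
Step 4: R = E[R], so z = 0 with no continuity correction.
Step 5: Two-sided p-value via normal approximation = 2*(1 - Phi(|z|)) = 1.000000.
Step 6: alpha = 0.05. fail to reject H0.

R = 8, z = 0.0000, p = 1.000000, fail to reject H0.


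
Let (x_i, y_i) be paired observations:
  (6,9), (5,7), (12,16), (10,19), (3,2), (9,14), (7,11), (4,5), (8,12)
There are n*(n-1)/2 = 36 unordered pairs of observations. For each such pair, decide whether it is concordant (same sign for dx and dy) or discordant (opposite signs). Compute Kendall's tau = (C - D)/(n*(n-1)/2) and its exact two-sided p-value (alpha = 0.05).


Step 1: Enumerate the 36 unordered pairs (i,j) with i<j and classify each by sign(x_j-x_i) * sign(y_j-y_i).
  (1,2):dx=-1,dy=-2->C; (1,3):dx=+6,dy=+7->C; (1,4):dx=+4,dy=+10->C; (1,5):dx=-3,dy=-7->C
  (1,6):dx=+3,dy=+5->C; (1,7):dx=+1,dy=+2->C; (1,8):dx=-2,dy=-4->C; (1,9):dx=+2,dy=+3->C
  (2,3):dx=+7,dy=+9->C; (2,4):dx=+5,dy=+12->C; (2,5):dx=-2,dy=-5->C; (2,6):dx=+4,dy=+7->C
  (2,7):dx=+2,dy=+4->C; (2,8):dx=-1,dy=-2->C; (2,9):dx=+3,dy=+5->C; (3,4):dx=-2,dy=+3->D
  (3,5):dx=-9,dy=-14->C; (3,6):dx=-3,dy=-2->C; (3,7):dx=-5,dy=-5->C; (3,8):dx=-8,dy=-11->C
  (3,9):dx=-4,dy=-4->C; (4,5):dx=-7,dy=-17->C; (4,6):dx=-1,dy=-5->C; (4,7):dx=-3,dy=-8->C
  (4,8):dx=-6,dy=-14->C; (4,9):dx=-2,dy=-7->C; (5,6):dx=+6,dy=+12->C; (5,7):dx=+4,dy=+9->C
  (5,8):dx=+1,dy=+3->C; (5,9):dx=+5,dy=+10->C; (6,7):dx=-2,dy=-3->C; (6,8):dx=-5,dy=-9->C
  (6,9):dx=-1,dy=-2->C; (7,8):dx=-3,dy=-6->C; (7,9):dx=+1,dy=+1->C; (8,9):dx=+4,dy=+7->C
Step 2: C = 35, D = 1, total pairs = 36.
Step 3: tau = (C - D)/(n(n-1)/2) = (35 - 1)/36 = 0.944444.
Step 4: Exact two-sided p-value (enumerate n! = 362880 permutations of y under H0): p = 0.000050.
Step 5: alpha = 0.05. reject H0.

tau_b = 0.9444 (C=35, D=1), p = 0.000050, reject H0.


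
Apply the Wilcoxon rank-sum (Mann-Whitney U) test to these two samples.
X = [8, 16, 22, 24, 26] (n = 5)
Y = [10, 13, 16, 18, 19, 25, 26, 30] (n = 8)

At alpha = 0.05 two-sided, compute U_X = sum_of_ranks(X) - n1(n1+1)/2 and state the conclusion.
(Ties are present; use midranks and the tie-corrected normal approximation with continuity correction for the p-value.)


Step 1: Combine and sort all 13 observations; assign midranks.
sorted (value, group): (8,X), (10,Y), (13,Y), (16,X), (16,Y), (18,Y), (19,Y), (22,X), (24,X), (25,Y), (26,X), (26,Y), (30,Y)
ranks: 8->1, 10->2, 13->3, 16->4.5, 16->4.5, 18->6, 19->7, 22->8, 24->9, 25->10, 26->11.5, 26->11.5, 30->13
Step 2: Rank sum for X: R1 = 1 + 4.5 + 8 + 9 + 11.5 = 34.
Step 3: U_X = R1 - n1(n1+1)/2 = 34 - 5*6/2 = 34 - 15 = 19.
       U_Y = n1*n2 - U_X = 40 - 19 = 21.
Step 4: Ties are present, so use the tie-corrected normal approximation (with continuity correction) for the p-value.
Step 5: p-value = 0.941492; compare to alpha = 0.05. fail to reject H0.

U_X = 19, p = 0.941492, fail to reject H0 at alpha = 0.05.


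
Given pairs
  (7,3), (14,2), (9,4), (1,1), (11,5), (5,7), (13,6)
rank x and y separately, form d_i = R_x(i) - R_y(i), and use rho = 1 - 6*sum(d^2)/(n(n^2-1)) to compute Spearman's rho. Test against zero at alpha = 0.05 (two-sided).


Step 1: Rank x and y separately (midranks; no ties here).
rank(x): 7->3, 14->7, 9->4, 1->1, 11->5, 5->2, 13->6
rank(y): 3->3, 2->2, 4->4, 1->1, 5->5, 7->7, 6->6
Step 2: d_i = R_x(i) - R_y(i); compute d_i^2.
  (3-3)^2=0, (7-2)^2=25, (4-4)^2=0, (1-1)^2=0, (5-5)^2=0, (2-7)^2=25, (6-6)^2=0
sum(d^2) = 50.
Step 3: rho = 1 - 6*50 / (7*(7^2 - 1)) = 1 - 300/336 = 0.107143.
Step 4: Under H0, t = rho * sqrt((n-2)/(1-rho^2)) = 0.2410 ~ t(5).
Step 5: Two-sided p-value from the t-distribution with 5 df = 0.819151.
Step 6: alpha = 0.05. fail to reject H0.

rho = 0.1071, p = 0.819151, fail to reject H0 at alpha = 0.05.


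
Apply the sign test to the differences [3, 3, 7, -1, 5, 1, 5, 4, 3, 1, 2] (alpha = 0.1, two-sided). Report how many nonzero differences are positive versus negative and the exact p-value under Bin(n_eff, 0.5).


Step 1: Discard zero differences. Original n = 11; n_eff = number of nonzero differences = 11.
Nonzero differences (with sign): +3, +3, +7, -1, +5, +1, +5, +4, +3, +1, +2
Step 2: Count signs: positive = 10, negative = 1.
Step 3: Under H0: P(positive) = 0.5, so the number of positives S ~ Bin(11, 0.5).
Step 4: Two-sided exact p-value = sum of Bin(11,0.5) probabilities at or below the observed probability = 0.011719.
Step 5: alpha = 0.1. reject H0.

n_eff = 11, pos = 10, neg = 1, p = 0.011719, reject H0.


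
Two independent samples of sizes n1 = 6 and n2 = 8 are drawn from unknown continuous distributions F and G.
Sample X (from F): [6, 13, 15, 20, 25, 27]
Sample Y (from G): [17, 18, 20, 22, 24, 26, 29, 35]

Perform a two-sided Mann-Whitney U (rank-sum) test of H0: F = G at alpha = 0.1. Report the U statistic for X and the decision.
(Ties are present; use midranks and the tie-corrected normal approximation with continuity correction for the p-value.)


Step 1: Combine and sort all 14 observations; assign midranks.
sorted (value, group): (6,X), (13,X), (15,X), (17,Y), (18,Y), (20,X), (20,Y), (22,Y), (24,Y), (25,X), (26,Y), (27,X), (29,Y), (35,Y)
ranks: 6->1, 13->2, 15->3, 17->4, 18->5, 20->6.5, 20->6.5, 22->8, 24->9, 25->10, 26->11, 27->12, 29->13, 35->14
Step 2: Rank sum for X: R1 = 1 + 2 + 3 + 6.5 + 10 + 12 = 34.5.
Step 3: U_X = R1 - n1(n1+1)/2 = 34.5 - 6*7/2 = 34.5 - 21 = 13.5.
       U_Y = n1*n2 - U_X = 48 - 13.5 = 34.5.
Step 4: Ties are present, so use the tie-corrected normal approximation (with continuity correction) for the p-value.
Step 5: p-value = 0.196213; compare to alpha = 0.1. fail to reject H0.

U_X = 13.5, p = 0.196213, fail to reject H0 at alpha = 0.1.


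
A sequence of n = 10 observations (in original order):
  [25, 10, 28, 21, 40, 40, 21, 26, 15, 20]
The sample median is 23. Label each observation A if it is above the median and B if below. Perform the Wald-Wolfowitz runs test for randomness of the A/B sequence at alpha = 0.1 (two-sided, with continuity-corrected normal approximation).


Step 1: Compute median = 23; label A = above, B = below.
Labels in order: ABABAABABB  (n_A = 5, n_B = 5)
Step 2: Count runs R = 8.
Step 3: Under H0 (random ordering), E[R] = 2*n_A*n_B/(n_A+n_B) + 1 = 2*5*5/10 + 1 = 6.0000.
        Var[R] = 2*n_A*n_B*(2*n_A*n_B - n_A - n_B) / ((n_A+n_B)^2 * (n_A+n_B-1)) = 2000/900 = 2.2222.
        SD[R] = 1.4907.
Step 4: Continuity-corrected z = (R - 0.5 - E[R]) / SD[R] = (8 - 0.5 - 6.0000) / 1.4907 = 1.0062.
Step 5: Two-sided p-value via normal approximation = 2*(1 - Phi(|z|)) = 0.314305.
Step 6: alpha = 0.1. fail to reject H0.

R = 8, z = 1.0062, p = 0.314305, fail to reject H0.


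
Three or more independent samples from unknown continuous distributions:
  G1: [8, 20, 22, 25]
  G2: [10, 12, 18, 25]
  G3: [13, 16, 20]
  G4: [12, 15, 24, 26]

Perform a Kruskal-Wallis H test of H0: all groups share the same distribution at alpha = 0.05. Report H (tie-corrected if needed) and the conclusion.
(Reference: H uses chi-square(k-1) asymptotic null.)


Step 1: Combine all N = 15 observations and assign midranks.
sorted (value, group, rank): (8,G1,1), (10,G2,2), (12,G2,3.5), (12,G4,3.5), (13,G3,5), (15,G4,6), (16,G3,7), (18,G2,8), (20,G1,9.5), (20,G3,9.5), (22,G1,11), (24,G4,12), (25,G1,13.5), (25,G2,13.5), (26,G4,15)
Step 2: Sum ranks within each group.
R_1 = 35 (n_1 = 4)
R_2 = 27 (n_2 = 4)
R_3 = 21.5 (n_3 = 3)
R_4 = 36.5 (n_4 = 4)
Step 3: H = 12/(N(N+1)) * sum(R_i^2/n_i) - 3(N+1)
     = 12/(15*16) * (35^2/4 + 27^2/4 + 21.5^2/3 + 36.5^2/4) - 3*16
     = 0.050000 * 975.646 - 48
     = 0.782292.
Step 4: Ties present; correction factor C = 1 - 18/(15^3 - 15) = 0.994643. Corrected H = 0.782292 / 0.994643 = 0.786505.
Step 5: Under H0, H ~ chi^2(3); p-value = 0.852692.
Step 6: alpha = 0.05. fail to reject H0.

H = 0.7865, df = 3, p = 0.852692, fail to reject H0.


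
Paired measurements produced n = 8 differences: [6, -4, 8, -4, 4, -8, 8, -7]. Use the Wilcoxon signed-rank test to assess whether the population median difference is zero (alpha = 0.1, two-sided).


Step 1: Drop any zero differences (none here) and take |d_i|.
|d| = [6, 4, 8, 4, 4, 8, 8, 7]
Step 2: Midrank |d_i| (ties get averaged ranks).
ranks: |6|->4, |4|->2, |8|->7, |4|->2, |4|->2, |8|->7, |8|->7, |7|->5
Step 3: Attach original signs; sum ranks with positive sign and with negative sign.
W+ = 4 + 7 + 2 + 7 = 20
W- = 2 + 2 + 7 + 5 = 16
(Check: W+ + W- = 36 should equal n(n+1)/2 = 36.)
Step 4: Test statistic W = min(W+, W-) = 16.
Step 5: Ties in |d|, so use the tie-corrected normal approximation.
        E[W] = n(n+1)/4 = 8*9/4 = 18.
        Tie groups: |d|=4 (t=3), |d|=8 (t=3); sum(t^3 - t) = 48.
        Var[W] = n(n+1)(2n+1)/24 - sum(t^3-t)/48 = 1224/24 - 48/48 = 50.
        z = (W - E[W]) / sqrt(Var[W]) = (16 - 18) / 7.0711 = -0.2828.
        Two-sided p = 2*Phi(z) = 0.777297.
Step 6: alpha = 0.1. fail to reject H0.

W+ = 20, W- = 16, W = min = 16, p = 0.777297, fail to reject H0.


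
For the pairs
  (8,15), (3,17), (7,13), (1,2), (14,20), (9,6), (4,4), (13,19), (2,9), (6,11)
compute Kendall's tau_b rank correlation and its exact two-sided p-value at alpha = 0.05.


Step 1: Enumerate the 45 unordered pairs (i,j) with i<j and classify each by sign(x_j-x_i) * sign(y_j-y_i).
  (1,2):dx=-5,dy=+2->D; (1,3):dx=-1,dy=-2->C; (1,4):dx=-7,dy=-13->C; (1,5):dx=+6,dy=+5->C
  (1,6):dx=+1,dy=-9->D; (1,7):dx=-4,dy=-11->C; (1,8):dx=+5,dy=+4->C; (1,9):dx=-6,dy=-6->C
  (1,10):dx=-2,dy=-4->C; (2,3):dx=+4,dy=-4->D; (2,4):dx=-2,dy=-15->C; (2,5):dx=+11,dy=+3->C
  (2,6):dx=+6,dy=-11->D; (2,7):dx=+1,dy=-13->D; (2,8):dx=+10,dy=+2->C; (2,9):dx=-1,dy=-8->C
  (2,10):dx=+3,dy=-6->D; (3,4):dx=-6,dy=-11->C; (3,5):dx=+7,dy=+7->C; (3,6):dx=+2,dy=-7->D
  (3,7):dx=-3,dy=-9->C; (3,8):dx=+6,dy=+6->C; (3,9):dx=-5,dy=-4->C; (3,10):dx=-1,dy=-2->C
  (4,5):dx=+13,dy=+18->C; (4,6):dx=+8,dy=+4->C; (4,7):dx=+3,dy=+2->C; (4,8):dx=+12,dy=+17->C
  (4,9):dx=+1,dy=+7->C; (4,10):dx=+5,dy=+9->C; (5,6):dx=-5,dy=-14->C; (5,7):dx=-10,dy=-16->C
  (5,8):dx=-1,dy=-1->C; (5,9):dx=-12,dy=-11->C; (5,10):dx=-8,dy=-9->C; (6,7):dx=-5,dy=-2->C
  (6,8):dx=+4,dy=+13->C; (6,9):dx=-7,dy=+3->D; (6,10):dx=-3,dy=+5->D; (7,8):dx=+9,dy=+15->C
  (7,9):dx=-2,dy=+5->D; (7,10):dx=+2,dy=+7->C; (8,9):dx=-11,dy=-10->C; (8,10):dx=-7,dy=-8->C
  (9,10):dx=+4,dy=+2->C
Step 2: C = 35, D = 10, total pairs = 45.
Step 3: tau = (C - D)/(n(n-1)/2) = (35 - 10)/45 = 0.555556.
Step 4: Exact two-sided p-value (enumerate n! = 3628800 permutations of y under H0): p = 0.028609.
Step 5: alpha = 0.05. reject H0.

tau_b = 0.5556 (C=35, D=10), p = 0.028609, reject H0.


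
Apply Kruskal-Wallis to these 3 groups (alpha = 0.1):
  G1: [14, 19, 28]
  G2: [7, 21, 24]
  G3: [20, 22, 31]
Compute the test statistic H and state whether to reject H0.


Step 1: Combine all N = 9 observations and assign midranks.
sorted (value, group, rank): (7,G2,1), (14,G1,2), (19,G1,3), (20,G3,4), (21,G2,5), (22,G3,6), (24,G2,7), (28,G1,8), (31,G3,9)
Step 2: Sum ranks within each group.
R_1 = 13 (n_1 = 3)
R_2 = 13 (n_2 = 3)
R_3 = 19 (n_3 = 3)
Step 3: H = 12/(N(N+1)) * sum(R_i^2/n_i) - 3(N+1)
     = 12/(9*10) * (13^2/3 + 13^2/3 + 19^2/3) - 3*10
     = 0.133333 * 233 - 30
     = 1.066667.
Step 4: No ties, so H is used without correction.
Step 5: Under H0, H ~ chi^2(2); p-value = 0.586646.
Step 6: alpha = 0.1. fail to reject H0.

H = 1.0667, df = 2, p = 0.586646, fail to reject H0.


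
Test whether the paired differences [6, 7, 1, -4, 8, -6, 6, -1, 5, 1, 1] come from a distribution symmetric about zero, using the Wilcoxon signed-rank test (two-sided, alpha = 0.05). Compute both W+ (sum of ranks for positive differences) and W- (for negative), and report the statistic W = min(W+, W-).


Step 1: Drop any zero differences (none here) and take |d_i|.
|d| = [6, 7, 1, 4, 8, 6, 6, 1, 5, 1, 1]
Step 2: Midrank |d_i| (ties get averaged ranks).
ranks: |6|->8, |7|->10, |1|->2.5, |4|->5, |8|->11, |6|->8, |6|->8, |1|->2.5, |5|->6, |1|->2.5, |1|->2.5
Step 3: Attach original signs; sum ranks with positive sign and with negative sign.
W+ = 8 + 10 + 2.5 + 11 + 8 + 6 + 2.5 + 2.5 = 50.5
W- = 5 + 8 + 2.5 = 15.5
(Check: W+ + W- = 66 should equal n(n+1)/2 = 66.)
Step 4: Test statistic W = min(W+, W-) = 15.5.
Step 5: Ties in |d|, so use the tie-corrected normal approximation.
        E[W] = n(n+1)/4 = 11*12/4 = 33.
        Tie groups: |d|=1 (t=4), |d|=6 (t=3); sum(t^3 - t) = 84.
        Var[W] = n(n+1)(2n+1)/24 - sum(t^3-t)/48 = 3036/24 - 84/48 = 124.75.
        z = (W - E[W]) / sqrt(Var[W]) = (15.5 - 33) / 11.1692 = -1.5668.
        Two-sided p = 2*Phi(z) = 0.117158.
Step 6: alpha = 0.05. fail to reject H0.

W+ = 50.5, W- = 15.5, W = min = 15.5, p = 0.117158, fail to reject H0.


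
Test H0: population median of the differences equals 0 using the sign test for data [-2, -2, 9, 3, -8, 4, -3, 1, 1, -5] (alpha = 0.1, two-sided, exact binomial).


Step 1: Discard zero differences. Original n = 10; n_eff = number of nonzero differences = 10.
Nonzero differences (with sign): -2, -2, +9, +3, -8, +4, -3, +1, +1, -5
Step 2: Count signs: positive = 5, negative = 5.
Step 3: Under H0: P(positive) = 0.5, so the number of positives S ~ Bin(10, 0.5).
Step 4: Two-sided exact p-value = sum of Bin(10,0.5) probabilities at or below the observed probability = 1.000000.
Step 5: alpha = 0.1. fail to reject H0.

n_eff = 10, pos = 5, neg = 5, p = 1.000000, fail to reject H0.


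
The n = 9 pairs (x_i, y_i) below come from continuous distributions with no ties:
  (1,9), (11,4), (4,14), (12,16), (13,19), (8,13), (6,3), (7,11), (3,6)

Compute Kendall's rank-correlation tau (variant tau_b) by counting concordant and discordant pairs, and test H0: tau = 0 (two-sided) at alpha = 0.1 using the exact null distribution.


Step 1: Enumerate the 36 unordered pairs (i,j) with i<j and classify each by sign(x_j-x_i) * sign(y_j-y_i).
  (1,2):dx=+10,dy=-5->D; (1,3):dx=+3,dy=+5->C; (1,4):dx=+11,dy=+7->C; (1,5):dx=+12,dy=+10->C
  (1,6):dx=+7,dy=+4->C; (1,7):dx=+5,dy=-6->D; (1,8):dx=+6,dy=+2->C; (1,9):dx=+2,dy=-3->D
  (2,3):dx=-7,dy=+10->D; (2,4):dx=+1,dy=+12->C; (2,5):dx=+2,dy=+15->C; (2,6):dx=-3,dy=+9->D
  (2,7):dx=-5,dy=-1->C; (2,8):dx=-4,dy=+7->D; (2,9):dx=-8,dy=+2->D; (3,4):dx=+8,dy=+2->C
  (3,5):dx=+9,dy=+5->C; (3,6):dx=+4,dy=-1->D; (3,7):dx=+2,dy=-11->D; (3,8):dx=+3,dy=-3->D
  (3,9):dx=-1,dy=-8->C; (4,5):dx=+1,dy=+3->C; (4,6):dx=-4,dy=-3->C; (4,7):dx=-6,dy=-13->C
  (4,8):dx=-5,dy=-5->C; (4,9):dx=-9,dy=-10->C; (5,6):dx=-5,dy=-6->C; (5,7):dx=-7,dy=-16->C
  (5,8):dx=-6,dy=-8->C; (5,9):dx=-10,dy=-13->C; (6,7):dx=-2,dy=-10->C; (6,8):dx=-1,dy=-2->C
  (6,9):dx=-5,dy=-7->C; (7,8):dx=+1,dy=+8->C; (7,9):dx=-3,dy=+3->D; (8,9):dx=-4,dy=-5->C
Step 2: C = 25, D = 11, total pairs = 36.
Step 3: tau = (C - D)/(n(n-1)/2) = (25 - 11)/36 = 0.388889.
Step 4: Exact two-sided p-value (enumerate n! = 362880 permutations of y under H0): p = 0.180181.
Step 5: alpha = 0.1. fail to reject H0.

tau_b = 0.3889 (C=25, D=11), p = 0.180181, fail to reject H0.


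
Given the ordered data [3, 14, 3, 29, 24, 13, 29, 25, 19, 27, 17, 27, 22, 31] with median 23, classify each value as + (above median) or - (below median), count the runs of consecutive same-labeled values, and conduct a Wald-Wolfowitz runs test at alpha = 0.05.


Step 1: Compute median = 23; label A = above, B = below.
Labels in order: BBBAABAABABABA  (n_A = 7, n_B = 7)
Step 2: Count runs R = 10.
Step 3: Under H0 (random ordering), E[R] = 2*n_A*n_B/(n_A+n_B) + 1 = 2*7*7/14 + 1 = 8.0000.
        Var[R] = 2*n_A*n_B*(2*n_A*n_B - n_A - n_B) / ((n_A+n_B)^2 * (n_A+n_B-1)) = 8232/2548 = 3.2308.
        SD[R] = 1.7974.
Step 4: Continuity-corrected z = (R - 0.5 - E[R]) / SD[R] = (10 - 0.5 - 8.0000) / 1.7974 = 0.8345.
Step 5: Two-sided p-value via normal approximation = 2*(1 - Phi(|z|)) = 0.403986.
Step 6: alpha = 0.05. fail to reject H0.

R = 10, z = 0.8345, p = 0.403986, fail to reject H0.


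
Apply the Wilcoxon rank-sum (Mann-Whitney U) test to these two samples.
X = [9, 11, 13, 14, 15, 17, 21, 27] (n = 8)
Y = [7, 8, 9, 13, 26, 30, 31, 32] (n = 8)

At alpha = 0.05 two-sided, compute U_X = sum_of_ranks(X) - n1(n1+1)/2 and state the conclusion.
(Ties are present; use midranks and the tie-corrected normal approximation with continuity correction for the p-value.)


Step 1: Combine and sort all 16 observations; assign midranks.
sorted (value, group): (7,Y), (8,Y), (9,X), (9,Y), (11,X), (13,X), (13,Y), (14,X), (15,X), (17,X), (21,X), (26,Y), (27,X), (30,Y), (31,Y), (32,Y)
ranks: 7->1, 8->2, 9->3.5, 9->3.5, 11->5, 13->6.5, 13->6.5, 14->8, 15->9, 17->10, 21->11, 26->12, 27->13, 30->14, 31->15, 32->16
Step 2: Rank sum for X: R1 = 3.5 + 5 + 6.5 + 8 + 9 + 10 + 11 + 13 = 66.
Step 3: U_X = R1 - n1(n1+1)/2 = 66 - 8*9/2 = 66 - 36 = 30.
       U_Y = n1*n2 - U_X = 64 - 30 = 34.
Step 4: Ties are present, so use the tie-corrected normal approximation (with continuity correction) for the p-value.
Step 5: p-value = 0.874643; compare to alpha = 0.05. fail to reject H0.

U_X = 30, p = 0.874643, fail to reject H0 at alpha = 0.05.


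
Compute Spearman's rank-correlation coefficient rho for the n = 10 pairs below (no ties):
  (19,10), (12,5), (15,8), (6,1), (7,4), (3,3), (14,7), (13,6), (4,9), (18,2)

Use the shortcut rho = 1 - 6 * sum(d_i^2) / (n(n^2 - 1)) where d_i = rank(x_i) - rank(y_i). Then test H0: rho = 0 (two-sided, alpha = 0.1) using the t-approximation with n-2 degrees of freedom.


Step 1: Rank x and y separately (midranks; no ties here).
rank(x): 19->10, 12->5, 15->8, 6->3, 7->4, 3->1, 14->7, 13->6, 4->2, 18->9
rank(y): 10->10, 5->5, 8->8, 1->1, 4->4, 3->3, 7->7, 6->6, 9->9, 2->2
Step 2: d_i = R_x(i) - R_y(i); compute d_i^2.
  (10-10)^2=0, (5-5)^2=0, (8-8)^2=0, (3-1)^2=4, (4-4)^2=0, (1-3)^2=4, (7-7)^2=0, (6-6)^2=0, (2-9)^2=49, (9-2)^2=49
sum(d^2) = 106.
Step 3: rho = 1 - 6*106 / (10*(10^2 - 1)) = 1 - 636/990 = 0.357576.
Step 4: Under H0, t = rho * sqrt((n-2)/(1-rho^2)) = 1.0830 ~ t(8).
Step 5: Two-sided p-value from the t-distribution with 8 df = 0.310376.
Step 6: alpha = 0.1. fail to reject H0.

rho = 0.3576, p = 0.310376, fail to reject H0 at alpha = 0.1.


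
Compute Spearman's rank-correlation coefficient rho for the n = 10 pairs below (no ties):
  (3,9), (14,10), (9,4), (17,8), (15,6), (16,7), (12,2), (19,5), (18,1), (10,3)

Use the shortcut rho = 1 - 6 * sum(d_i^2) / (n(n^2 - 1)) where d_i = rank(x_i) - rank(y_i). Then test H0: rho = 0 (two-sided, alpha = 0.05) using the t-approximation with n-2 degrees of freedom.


Step 1: Rank x and y separately (midranks; no ties here).
rank(x): 3->1, 14->5, 9->2, 17->8, 15->6, 16->7, 12->4, 19->10, 18->9, 10->3
rank(y): 9->9, 10->10, 4->4, 8->8, 6->6, 7->7, 2->2, 5->5, 1->1, 3->3
Step 2: d_i = R_x(i) - R_y(i); compute d_i^2.
  (1-9)^2=64, (5-10)^2=25, (2-4)^2=4, (8-8)^2=0, (6-6)^2=0, (7-7)^2=0, (4-2)^2=4, (10-5)^2=25, (9-1)^2=64, (3-3)^2=0
sum(d^2) = 186.
Step 3: rho = 1 - 6*186 / (10*(10^2 - 1)) = 1 - 1116/990 = -0.127273.
Step 4: Under H0, t = rho * sqrt((n-2)/(1-rho^2)) = -0.3629 ~ t(8).
Step 5: Two-sided p-value from the t-distribution with 8 df = 0.726057.
Step 6: alpha = 0.05. fail to reject H0.

rho = -0.1273, p = 0.726057, fail to reject H0 at alpha = 0.05.


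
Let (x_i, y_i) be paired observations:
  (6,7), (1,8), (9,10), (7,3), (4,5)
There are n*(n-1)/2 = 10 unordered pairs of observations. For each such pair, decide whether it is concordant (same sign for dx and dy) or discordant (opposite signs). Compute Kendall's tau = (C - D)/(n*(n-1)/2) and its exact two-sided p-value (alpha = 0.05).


Step 1: Enumerate the 10 unordered pairs (i,j) with i<j and classify each by sign(x_j-x_i) * sign(y_j-y_i).
  (1,2):dx=-5,dy=+1->D; (1,3):dx=+3,dy=+3->C; (1,4):dx=+1,dy=-4->D; (1,5):dx=-2,dy=-2->C
  (2,3):dx=+8,dy=+2->C; (2,4):dx=+6,dy=-5->D; (2,5):dx=+3,dy=-3->D; (3,4):dx=-2,dy=-7->C
  (3,5):dx=-5,dy=-5->C; (4,5):dx=-3,dy=+2->D
Step 2: C = 5, D = 5, total pairs = 10.
Step 3: tau = (C - D)/(n(n-1)/2) = (5 - 5)/10 = 0.000000.
Step 4: Exact two-sided p-value (enumerate n! = 120 permutations of y under H0): p = 1.000000.
Step 5: alpha = 0.05. fail to reject H0.

tau_b = 0.0000 (C=5, D=5), p = 1.000000, fail to reject H0.


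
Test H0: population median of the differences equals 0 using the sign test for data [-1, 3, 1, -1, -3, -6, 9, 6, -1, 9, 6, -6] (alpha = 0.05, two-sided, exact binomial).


Step 1: Discard zero differences. Original n = 12; n_eff = number of nonzero differences = 12.
Nonzero differences (with sign): -1, +3, +1, -1, -3, -6, +9, +6, -1, +9, +6, -6
Step 2: Count signs: positive = 6, negative = 6.
Step 3: Under H0: P(positive) = 0.5, so the number of positives S ~ Bin(12, 0.5).
Step 4: Two-sided exact p-value = sum of Bin(12,0.5) probabilities at or below the observed probability = 1.000000.
Step 5: alpha = 0.05. fail to reject H0.

n_eff = 12, pos = 6, neg = 6, p = 1.000000, fail to reject H0.


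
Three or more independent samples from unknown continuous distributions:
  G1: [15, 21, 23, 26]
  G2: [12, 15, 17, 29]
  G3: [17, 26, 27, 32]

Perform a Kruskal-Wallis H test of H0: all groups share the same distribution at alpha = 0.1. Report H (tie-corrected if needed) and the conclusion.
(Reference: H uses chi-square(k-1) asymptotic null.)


Step 1: Combine all N = 12 observations and assign midranks.
sorted (value, group, rank): (12,G2,1), (15,G1,2.5), (15,G2,2.5), (17,G2,4.5), (17,G3,4.5), (21,G1,6), (23,G1,7), (26,G1,8.5), (26,G3,8.5), (27,G3,10), (29,G2,11), (32,G3,12)
Step 2: Sum ranks within each group.
R_1 = 24 (n_1 = 4)
R_2 = 19 (n_2 = 4)
R_3 = 35 (n_3 = 4)
Step 3: H = 12/(N(N+1)) * sum(R_i^2/n_i) - 3(N+1)
     = 12/(12*13) * (24^2/4 + 19^2/4 + 35^2/4) - 3*13
     = 0.076923 * 540.5 - 39
     = 2.576923.
Step 4: Ties present; correction factor C = 1 - 18/(12^3 - 12) = 0.989510. Corrected H = 2.576923 / 0.989510 = 2.604240.
Step 5: Under H0, H ~ chi^2(2); p-value = 0.271955.
Step 6: alpha = 0.1. fail to reject H0.

H = 2.6042, df = 2, p = 0.271955, fail to reject H0.


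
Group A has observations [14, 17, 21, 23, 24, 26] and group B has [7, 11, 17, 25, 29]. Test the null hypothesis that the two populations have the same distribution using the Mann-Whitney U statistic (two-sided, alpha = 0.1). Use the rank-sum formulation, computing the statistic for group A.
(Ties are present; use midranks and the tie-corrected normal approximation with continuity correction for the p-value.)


Step 1: Combine and sort all 11 observations; assign midranks.
sorted (value, group): (7,Y), (11,Y), (14,X), (17,X), (17,Y), (21,X), (23,X), (24,X), (25,Y), (26,X), (29,Y)
ranks: 7->1, 11->2, 14->3, 17->4.5, 17->4.5, 21->6, 23->7, 24->8, 25->9, 26->10, 29->11
Step 2: Rank sum for X: R1 = 3 + 4.5 + 6 + 7 + 8 + 10 = 38.5.
Step 3: U_X = R1 - n1(n1+1)/2 = 38.5 - 6*7/2 = 38.5 - 21 = 17.5.
       U_Y = n1*n2 - U_X = 30 - 17.5 = 12.5.
Step 4: Ties are present, so use the tie-corrected normal approximation (with continuity correction) for the p-value.
Step 5: p-value = 0.714379; compare to alpha = 0.1. fail to reject H0.

U_X = 17.5, p = 0.714379, fail to reject H0 at alpha = 0.1.


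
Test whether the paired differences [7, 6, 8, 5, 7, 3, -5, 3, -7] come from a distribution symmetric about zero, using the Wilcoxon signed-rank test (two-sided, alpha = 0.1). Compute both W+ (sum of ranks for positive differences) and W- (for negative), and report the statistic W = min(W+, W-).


Step 1: Drop any zero differences (none here) and take |d_i|.
|d| = [7, 6, 8, 5, 7, 3, 5, 3, 7]
Step 2: Midrank |d_i| (ties get averaged ranks).
ranks: |7|->7, |6|->5, |8|->9, |5|->3.5, |7|->7, |3|->1.5, |5|->3.5, |3|->1.5, |7|->7
Step 3: Attach original signs; sum ranks with positive sign and with negative sign.
W+ = 7 + 5 + 9 + 3.5 + 7 + 1.5 + 1.5 = 34.5
W- = 3.5 + 7 = 10.5
(Check: W+ + W- = 45 should equal n(n+1)/2 = 45.)
Step 4: Test statistic W = min(W+, W-) = 10.5.
Step 5: Ties in |d|, so use the tie-corrected normal approximation.
        E[W] = n(n+1)/4 = 9*10/4 = 22.5.
        Tie groups: |d|=3 (t=2), |d|=5 (t=2), |d|=7 (t=3); sum(t^3 - t) = 36.
        Var[W] = n(n+1)(2n+1)/24 - sum(t^3-t)/48 = 1710/24 - 36/48 = 70.5.
        z = (W - E[W]) / sqrt(Var[W]) = (10.5 - 22.5) / 8.3964 = -1.4292.
        Two-sided p = 2*Phi(z) = 0.152953.
Step 6: alpha = 0.1. fail to reject H0.

W+ = 34.5, W- = 10.5, W = min = 10.5, p = 0.152953, fail to reject H0.


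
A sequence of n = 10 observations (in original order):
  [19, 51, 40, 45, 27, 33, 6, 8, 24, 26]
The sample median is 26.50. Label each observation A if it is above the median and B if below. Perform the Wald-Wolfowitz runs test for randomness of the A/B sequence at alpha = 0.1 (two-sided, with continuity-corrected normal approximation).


Step 1: Compute median = 26.50; label A = above, B = below.
Labels in order: BAAAAABBBB  (n_A = 5, n_B = 5)
Step 2: Count runs R = 3.
Step 3: Under H0 (random ordering), E[R] = 2*n_A*n_B/(n_A+n_B) + 1 = 2*5*5/10 + 1 = 6.0000.
        Var[R] = 2*n_A*n_B*(2*n_A*n_B - n_A - n_B) / ((n_A+n_B)^2 * (n_A+n_B-1)) = 2000/900 = 2.2222.
        SD[R] = 1.4907.
Step 4: Continuity-corrected z = (R + 0.5 - E[R]) / SD[R] = (3 + 0.5 - 6.0000) / 1.4907 = -1.6771.
Step 5: Two-sided p-value via normal approximation = 2*(1 - Phi(|z|)) = 0.093533.
Step 6: alpha = 0.1. reject H0.

R = 3, z = -1.6771, p = 0.093533, reject H0.


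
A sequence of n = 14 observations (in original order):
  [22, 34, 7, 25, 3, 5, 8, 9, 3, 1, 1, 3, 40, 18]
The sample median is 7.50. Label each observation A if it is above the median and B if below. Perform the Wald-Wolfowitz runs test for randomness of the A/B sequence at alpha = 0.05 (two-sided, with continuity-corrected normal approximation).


Step 1: Compute median = 7.50; label A = above, B = below.
Labels in order: AABABBAABBBBAA  (n_A = 7, n_B = 7)
Step 2: Count runs R = 7.
Step 3: Under H0 (random ordering), E[R] = 2*n_A*n_B/(n_A+n_B) + 1 = 2*7*7/14 + 1 = 8.0000.
        Var[R] = 2*n_A*n_B*(2*n_A*n_B - n_A - n_B) / ((n_A+n_B)^2 * (n_A+n_B-1)) = 8232/2548 = 3.2308.
        SD[R] = 1.7974.
Step 4: Continuity-corrected z = (R + 0.5 - E[R]) / SD[R] = (7 + 0.5 - 8.0000) / 1.7974 = -0.2782.
Step 5: Two-sided p-value via normal approximation = 2*(1 - Phi(|z|)) = 0.780879.
Step 6: alpha = 0.05. fail to reject H0.

R = 7, z = -0.2782, p = 0.780879, fail to reject H0.


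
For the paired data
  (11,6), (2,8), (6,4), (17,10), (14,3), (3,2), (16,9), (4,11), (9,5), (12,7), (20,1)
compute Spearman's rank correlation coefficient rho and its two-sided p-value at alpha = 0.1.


Step 1: Rank x and y separately (midranks; no ties here).
rank(x): 11->6, 2->1, 6->4, 17->10, 14->8, 3->2, 16->9, 4->3, 9->5, 12->7, 20->11
rank(y): 6->6, 8->8, 4->4, 10->10, 3->3, 2->2, 9->9, 11->11, 5->5, 7->7, 1->1
Step 2: d_i = R_x(i) - R_y(i); compute d_i^2.
  (6-6)^2=0, (1-8)^2=49, (4-4)^2=0, (10-10)^2=0, (8-3)^2=25, (2-2)^2=0, (9-9)^2=0, (3-11)^2=64, (5-5)^2=0, (7-7)^2=0, (11-1)^2=100
sum(d^2) = 238.
Step 3: rho = 1 - 6*238 / (11*(11^2 - 1)) = 1 - 1428/1320 = -0.081818.
Step 4: Under H0, t = rho * sqrt((n-2)/(1-rho^2)) = -0.2463 ~ t(9).
Step 5: Two-sided p-value from the t-distribution with 9 df = 0.810990.
Step 6: alpha = 0.1. fail to reject H0.

rho = -0.0818, p = 0.810990, fail to reject H0 at alpha = 0.1.
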